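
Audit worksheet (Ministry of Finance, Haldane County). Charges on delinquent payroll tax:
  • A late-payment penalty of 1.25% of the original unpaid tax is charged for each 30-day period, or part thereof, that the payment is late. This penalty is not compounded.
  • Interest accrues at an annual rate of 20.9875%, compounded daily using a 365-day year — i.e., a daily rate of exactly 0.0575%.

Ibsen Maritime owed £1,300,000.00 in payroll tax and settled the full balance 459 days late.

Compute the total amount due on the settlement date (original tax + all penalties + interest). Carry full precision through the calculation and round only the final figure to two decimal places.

Penalty periods: ⌈459/30⌉ = 16; penalty = 16 × 1.25% × £1,300,000.00 = £260,000.00
Interest: £1,300,000.00 × ((1 + 0.000575)^459 − 1) = £1,300,000.00 × 0.30193179… = £392,511.3217…
Total = £1,300,000.00 + £260,000.0000 + £392,511.3217… = £1,952,511.32

£1,952,511.32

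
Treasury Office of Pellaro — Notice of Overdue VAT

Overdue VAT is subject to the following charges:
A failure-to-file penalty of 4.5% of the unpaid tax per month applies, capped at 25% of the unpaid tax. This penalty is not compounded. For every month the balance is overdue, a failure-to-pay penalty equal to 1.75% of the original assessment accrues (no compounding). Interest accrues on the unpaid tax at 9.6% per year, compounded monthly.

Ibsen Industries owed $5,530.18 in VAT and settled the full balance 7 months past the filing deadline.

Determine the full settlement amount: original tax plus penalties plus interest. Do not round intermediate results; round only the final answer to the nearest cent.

$7,907.39

Failure-to-file: 7 × 4.5% × $5,530.18 = $1,742.01…, capped at 25% × $5,530.18 = $1,382.55…
Failure-to-pay penalty = 1.75% × $5,530.18 × 7 mo = $677.45…
Interest (9.6%/yr ÷ 12 = 0.8%/month): $5,530.18 × ((1 + 0.008)^7 − 1) = $317.2225…
Total = $5,530.18 + $2,059.9921… + $317.2225… = $7,907.39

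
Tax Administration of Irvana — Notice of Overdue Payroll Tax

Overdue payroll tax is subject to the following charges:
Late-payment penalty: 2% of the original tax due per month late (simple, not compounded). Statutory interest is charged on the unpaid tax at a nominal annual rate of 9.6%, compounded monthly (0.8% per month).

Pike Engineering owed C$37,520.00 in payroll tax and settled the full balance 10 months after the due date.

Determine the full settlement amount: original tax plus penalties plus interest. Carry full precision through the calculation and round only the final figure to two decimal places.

Late-payment penalty: 10 × 2% × C$37,520.00 = C$7,504.00
Interest: C$37,520.00 × ((1 + 0.008)^10 − 1) = C$37,520.00 × 0.0829423… = C$3,111.9954…
Total = C$37,520.00 + C$7,504.0000 + C$3,111.9954… = C$48,136.00

C$48,136.00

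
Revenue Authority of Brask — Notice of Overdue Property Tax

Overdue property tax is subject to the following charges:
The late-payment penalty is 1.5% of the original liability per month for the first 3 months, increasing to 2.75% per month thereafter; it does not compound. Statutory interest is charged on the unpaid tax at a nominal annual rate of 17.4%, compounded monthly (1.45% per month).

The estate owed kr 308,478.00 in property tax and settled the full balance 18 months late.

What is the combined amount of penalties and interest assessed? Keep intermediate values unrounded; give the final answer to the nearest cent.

kr 232,375.51

Penalty, months 1–3: 3 × 1.5% × kr 308,478.00 = kr 13,881.51
Penalty, months 4–18: 15 × 2.75% × kr 308,478.00 = kr 127,247.18…
Interest: kr 308,478.00 × ((1 + 0.0145)^18 − 1) = kr 308,478.00 × 0.2957969… = kr 91,246.8251…
Penalties + interest = kr 141,128.6850 + kr 91,246.8251… = kr 232,375.51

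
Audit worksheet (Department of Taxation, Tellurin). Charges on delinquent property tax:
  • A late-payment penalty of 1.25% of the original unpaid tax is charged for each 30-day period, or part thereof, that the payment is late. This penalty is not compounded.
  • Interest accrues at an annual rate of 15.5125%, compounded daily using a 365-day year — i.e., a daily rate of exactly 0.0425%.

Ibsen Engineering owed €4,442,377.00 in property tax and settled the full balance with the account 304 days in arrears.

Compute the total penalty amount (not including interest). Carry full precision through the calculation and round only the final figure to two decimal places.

Penalty periods: ⌈304/30⌉ = 11; penalty = 11 × 1.25% × €4,442,377.00 = €610,826.84…

€610,826.84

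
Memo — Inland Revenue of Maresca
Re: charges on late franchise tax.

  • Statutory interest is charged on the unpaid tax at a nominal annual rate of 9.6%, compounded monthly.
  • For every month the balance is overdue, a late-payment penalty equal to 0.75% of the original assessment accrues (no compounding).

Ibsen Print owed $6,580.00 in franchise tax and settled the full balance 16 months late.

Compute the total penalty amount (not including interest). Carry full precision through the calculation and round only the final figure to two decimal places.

Late-payment penalty: 16 × 0.75% × $6,580.00 = $789.60

$789.60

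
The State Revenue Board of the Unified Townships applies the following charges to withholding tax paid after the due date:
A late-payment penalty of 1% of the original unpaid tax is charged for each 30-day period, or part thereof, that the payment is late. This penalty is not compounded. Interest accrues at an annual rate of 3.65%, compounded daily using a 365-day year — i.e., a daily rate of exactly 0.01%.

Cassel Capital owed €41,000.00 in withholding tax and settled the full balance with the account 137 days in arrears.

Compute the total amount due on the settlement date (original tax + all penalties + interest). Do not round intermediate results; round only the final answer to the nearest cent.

Penalty periods: ⌈137/30⌉ = 5; penalty = 5 × 1% × €41,000.00 = €2,050.00
Interest: €41,000.00 × ((1 + 0.0001)^137 − 1) = €41,000.00 × 0.01379358… = €565.5368…
Total = €41,000.00 + €2,050.0000 + €565.5368… = €43,615.54

€43,615.54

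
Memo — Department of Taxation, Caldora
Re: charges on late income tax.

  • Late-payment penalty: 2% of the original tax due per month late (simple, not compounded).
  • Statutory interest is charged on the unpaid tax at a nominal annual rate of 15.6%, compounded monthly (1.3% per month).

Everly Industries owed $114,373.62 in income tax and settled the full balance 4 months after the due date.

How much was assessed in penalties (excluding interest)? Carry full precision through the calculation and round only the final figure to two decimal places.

$9,149.89

Late-payment penalty: 4 × 2% × $114,373.62 = $9,149.89…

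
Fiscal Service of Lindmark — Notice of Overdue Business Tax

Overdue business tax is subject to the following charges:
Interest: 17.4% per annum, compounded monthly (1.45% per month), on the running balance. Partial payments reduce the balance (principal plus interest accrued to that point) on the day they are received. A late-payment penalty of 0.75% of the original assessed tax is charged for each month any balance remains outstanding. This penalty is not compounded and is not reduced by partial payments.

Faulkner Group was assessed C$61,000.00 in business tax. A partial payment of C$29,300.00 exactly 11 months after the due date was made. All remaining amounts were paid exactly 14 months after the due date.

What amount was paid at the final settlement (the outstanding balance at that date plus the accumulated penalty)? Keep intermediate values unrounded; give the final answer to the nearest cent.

Balance at month 11: C$61,000.0000 × (1 + 0.0145)^11 = C$71,466.4813…
After C$29,300.00 payment: C$71,466.4813… − C$29,300.00 = C$42,166.4813…
Balance at month 14: C$42,166.4813… × (1 + 0.0145)^3 = C$44,027.4483…
Penalty: 14 × 0.75% × C$61,000.00 = C$6,405.00
Final settlement = outstanding balance + penalty = C$44,027.4483… + C$6,405.00 = C$50,432.45

C$50,432.45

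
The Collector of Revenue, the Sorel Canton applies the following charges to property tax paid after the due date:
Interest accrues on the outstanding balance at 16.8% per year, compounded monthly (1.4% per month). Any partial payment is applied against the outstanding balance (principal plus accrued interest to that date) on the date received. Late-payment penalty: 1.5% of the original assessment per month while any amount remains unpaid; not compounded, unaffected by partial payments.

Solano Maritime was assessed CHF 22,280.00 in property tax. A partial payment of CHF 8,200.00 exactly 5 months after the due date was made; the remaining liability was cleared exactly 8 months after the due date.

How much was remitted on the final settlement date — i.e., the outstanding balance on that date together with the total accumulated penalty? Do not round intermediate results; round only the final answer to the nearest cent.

Balance at month 5: CHF 22,280.0000 × (1 + 0.014)^5 = CHF 23,883.8845…
After CHF 8,200.00 payment: CHF 23,883.8845… − CHF 8,200.00 = CHF 15,683.8845…
Balance at month 8: CHF 15,683.8845… × (1 + 0.014)^3 = CHF 16,351.8728…
Penalty: 8 × 1.5% × CHF 22,280.00 = CHF 2,673.60
Final settlement = outstanding balance + penalty = CHF 16,351.8728… + CHF 2,673.60 = CHF 19,025.47

CHF 19,025.47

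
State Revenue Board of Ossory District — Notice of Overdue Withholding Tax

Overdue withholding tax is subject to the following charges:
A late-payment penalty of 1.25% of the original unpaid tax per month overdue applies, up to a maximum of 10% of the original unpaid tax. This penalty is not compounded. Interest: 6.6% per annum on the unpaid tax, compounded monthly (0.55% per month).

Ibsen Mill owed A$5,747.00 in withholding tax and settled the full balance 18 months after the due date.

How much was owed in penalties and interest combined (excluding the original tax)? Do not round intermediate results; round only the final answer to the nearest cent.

Penalty (uncapped): 18 × 1.25% × A$5,747.00 = A$1,293.08…; cap = 10% × A$5,747.00 = A$574.70 → penalty = A$574.70
Interest: A$5,747.00 × ((1 + 0.0055)^18 − 1) = A$5,747.00 × 0.1037669… = A$596.3481…
Penalties + interest = A$574.7000 + A$596.3481… = A$1,171.05

A$1,171.05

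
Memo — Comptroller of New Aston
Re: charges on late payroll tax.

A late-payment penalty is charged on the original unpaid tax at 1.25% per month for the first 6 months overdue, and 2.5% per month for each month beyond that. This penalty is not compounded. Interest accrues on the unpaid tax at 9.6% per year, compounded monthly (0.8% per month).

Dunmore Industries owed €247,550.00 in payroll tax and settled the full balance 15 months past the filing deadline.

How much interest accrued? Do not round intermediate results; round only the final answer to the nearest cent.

Interest: €247,550.00 × ((1 + 0.008)^15 − 1) = €247,550.00 × 0.1269587… = €31,428.6140…

€31,428.61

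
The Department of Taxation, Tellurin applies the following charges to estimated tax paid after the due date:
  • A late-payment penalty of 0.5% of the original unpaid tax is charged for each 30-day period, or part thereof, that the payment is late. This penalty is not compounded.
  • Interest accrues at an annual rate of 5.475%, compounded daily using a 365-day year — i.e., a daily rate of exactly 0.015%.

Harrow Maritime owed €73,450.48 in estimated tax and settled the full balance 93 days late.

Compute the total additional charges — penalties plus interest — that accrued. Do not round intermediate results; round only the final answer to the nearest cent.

Penalty periods: ⌈93/30⌉ = 4; penalty = 4 × 0.5% × €73,450.48 = €1,469.01…
Interest: €73,450.48 × ((1 + 0.00015)^93 − 1) = €73,450.48 × 0.01404669… = €1,031.7364…
Penalties + interest = €1,469.0096 + €1,031.7364… = €2,500.75

€2,500.75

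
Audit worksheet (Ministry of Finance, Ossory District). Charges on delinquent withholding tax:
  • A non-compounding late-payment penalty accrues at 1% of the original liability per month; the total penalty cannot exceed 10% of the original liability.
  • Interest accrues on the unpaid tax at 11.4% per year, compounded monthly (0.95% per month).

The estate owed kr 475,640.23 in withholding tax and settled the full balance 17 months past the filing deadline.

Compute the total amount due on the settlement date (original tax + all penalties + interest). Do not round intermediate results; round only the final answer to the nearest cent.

kr 606,144.92

Penalty (uncapped): 17 × 1% × kr 475,640.23 = kr 80,858.84…; cap = 10% × kr 475,640.23 = kr 47,564.02… → penalty = kr 47,564.02…
Interest: kr 475,640.23 × ((1 + 0.0095)^17 − 1) = kr 475,640.23 × 0.1743769… = kr 82,940.6633…
Total = kr 475,640.23 + kr 47,564.0230 + kr 82,940.6633… = kr 606,144.92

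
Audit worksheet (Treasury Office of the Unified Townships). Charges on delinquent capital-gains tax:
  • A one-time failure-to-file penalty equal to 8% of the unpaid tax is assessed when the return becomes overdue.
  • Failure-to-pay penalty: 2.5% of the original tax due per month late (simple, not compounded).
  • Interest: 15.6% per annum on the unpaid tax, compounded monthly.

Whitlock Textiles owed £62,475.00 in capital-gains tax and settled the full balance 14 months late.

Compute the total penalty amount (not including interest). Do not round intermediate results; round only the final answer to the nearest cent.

Failure-to-file penalty: 8% × £62,475.00 = £4,998.00
Failure-to-pay penalty: 14 × 2.5% × £62,475.00 = £21,866.25
Total penalty = £4,998.00 + £21,866.25 = £26,864.25

£26,864.25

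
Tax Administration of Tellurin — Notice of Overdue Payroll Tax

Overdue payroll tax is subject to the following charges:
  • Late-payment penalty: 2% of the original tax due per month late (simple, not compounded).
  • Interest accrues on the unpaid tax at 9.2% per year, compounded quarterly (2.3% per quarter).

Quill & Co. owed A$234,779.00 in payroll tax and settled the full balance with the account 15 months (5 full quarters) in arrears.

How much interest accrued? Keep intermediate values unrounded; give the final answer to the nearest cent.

A$28,270.46

Interest: A$234,779.00 × ((1 + 0.023)^5 − 1) = A$234,779.00 × 0.1204131… = A$28,270.4615…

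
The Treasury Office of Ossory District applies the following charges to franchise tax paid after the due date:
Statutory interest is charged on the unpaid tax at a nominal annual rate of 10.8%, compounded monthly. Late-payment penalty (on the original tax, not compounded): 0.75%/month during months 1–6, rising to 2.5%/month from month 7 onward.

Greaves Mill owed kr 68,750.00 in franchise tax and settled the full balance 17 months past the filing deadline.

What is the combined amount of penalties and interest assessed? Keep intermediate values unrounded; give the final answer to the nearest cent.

Penalty, months 1–6: 6 × 0.75% × kr 68,750.00 = kr 3,093.75
Penalty, months 7–17: 11 × 2.5% × kr 68,750.00 = kr 18,906.25
Interest (10.8%/yr ÷ 12 = 0.9%/month): kr 68,750.00 × ((1 + 0.009)^17 − 1) = kr 11,311.2799…
Penalties + interest = kr 22,000.0000 + kr 11,311.2799… = kr 33,311.28

kr 33,311.28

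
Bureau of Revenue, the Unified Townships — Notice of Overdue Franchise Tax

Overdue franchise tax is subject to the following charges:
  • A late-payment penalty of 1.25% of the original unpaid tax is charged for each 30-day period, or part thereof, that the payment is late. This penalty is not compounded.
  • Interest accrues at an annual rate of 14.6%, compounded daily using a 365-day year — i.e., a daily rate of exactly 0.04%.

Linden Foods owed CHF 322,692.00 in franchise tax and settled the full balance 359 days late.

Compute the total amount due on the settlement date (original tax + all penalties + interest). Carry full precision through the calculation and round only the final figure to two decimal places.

Penalty periods: ⌈359/30⌉ = 12; penalty = 12 × 1.25% × CHF 322,692.00 = CHF 48,403.80
Interest: CHF 322,692.00 × ((1 + 0.0004)^359 − 1) = CHF 322,692.00 × 0.15438910… = CHF 49,820.1280…
Total = CHF 322,692.00 + CHF 48,403.8000 + CHF 49,820.1280… = CHF 420,915.93

CHF 420,915.93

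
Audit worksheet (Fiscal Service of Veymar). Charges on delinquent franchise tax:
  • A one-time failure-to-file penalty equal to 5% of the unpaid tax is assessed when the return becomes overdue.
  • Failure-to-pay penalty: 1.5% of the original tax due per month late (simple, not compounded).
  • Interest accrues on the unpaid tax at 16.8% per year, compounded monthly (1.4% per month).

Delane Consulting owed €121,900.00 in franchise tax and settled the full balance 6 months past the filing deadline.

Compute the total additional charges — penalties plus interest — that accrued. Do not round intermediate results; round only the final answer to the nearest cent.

€27,670.75

Failure-to-file penalty: 5% × €121,900.00 = €6,095.00
Failure-to-pay penalty = 1.5% × €121,900.00 × 6 mo = €10,971.00
Interest: €121,900.00 × ((1 + 0.014)^6 − 1) = €121,900.00 × 0.0869955… = €10,604.7465…
Penalties + interest = €17,066.0000 + €10,604.7465… = €27,670.75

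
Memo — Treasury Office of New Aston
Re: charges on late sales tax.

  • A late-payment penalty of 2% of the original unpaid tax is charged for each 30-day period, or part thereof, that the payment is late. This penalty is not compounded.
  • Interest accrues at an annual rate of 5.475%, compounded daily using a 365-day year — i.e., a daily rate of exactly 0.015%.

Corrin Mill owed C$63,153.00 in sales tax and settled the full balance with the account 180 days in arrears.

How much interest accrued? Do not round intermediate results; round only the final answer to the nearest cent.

C$1,728.23

Interest: C$63,153.00 × ((1 + 0.00015)^180 − 1) = C$63,153.00 × 0.02736572… = C$1,728.2275…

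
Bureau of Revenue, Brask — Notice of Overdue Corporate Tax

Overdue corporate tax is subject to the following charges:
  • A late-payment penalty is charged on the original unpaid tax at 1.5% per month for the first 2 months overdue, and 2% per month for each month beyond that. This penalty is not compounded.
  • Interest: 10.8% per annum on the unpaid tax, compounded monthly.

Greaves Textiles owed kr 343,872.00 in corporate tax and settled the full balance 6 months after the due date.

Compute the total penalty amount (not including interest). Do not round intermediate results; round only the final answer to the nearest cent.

kr 37,825.92

Penalty, months 1–2: 2 × 1.5% × kr 343,872.00 = kr 10,316.16
Penalty, months 3–6: 4 × 2% × kr 343,872.00 = kr 27,509.76
Total penalty = kr 10,316.16 + kr 27,509.76 = kr 37,825.92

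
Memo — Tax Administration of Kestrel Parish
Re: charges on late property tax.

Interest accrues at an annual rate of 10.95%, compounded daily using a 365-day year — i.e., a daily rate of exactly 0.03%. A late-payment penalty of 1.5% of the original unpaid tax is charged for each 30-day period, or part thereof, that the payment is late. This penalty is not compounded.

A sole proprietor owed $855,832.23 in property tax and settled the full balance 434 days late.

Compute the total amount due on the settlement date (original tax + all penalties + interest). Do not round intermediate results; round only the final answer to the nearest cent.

Penalty periods: ⌈434/30⌉ = 15; penalty = 15 × 1.5% × $855,832.23 = $192,562.25…
Interest: $855,832.23 × ((1 + 0.0003)^434 − 1) = $855,832.23 × 0.13903393… = $118,989.7189…
Total = $855,832.23 + $192,562.2518… + $118,989.7189… = $1,167,384.20

$1,167,384.20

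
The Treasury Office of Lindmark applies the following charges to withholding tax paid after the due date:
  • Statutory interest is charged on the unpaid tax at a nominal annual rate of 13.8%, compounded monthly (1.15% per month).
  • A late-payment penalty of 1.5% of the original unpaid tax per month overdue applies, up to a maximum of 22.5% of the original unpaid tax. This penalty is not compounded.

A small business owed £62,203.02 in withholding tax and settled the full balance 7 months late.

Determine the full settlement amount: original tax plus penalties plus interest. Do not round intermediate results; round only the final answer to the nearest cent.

£73,917.78

Penalty: 7 × 1.5% × £62,203.02 = £6,531.32… (below the 22.5% cap of £13,995.68…)
Interest: £62,203.02 × ((1 + 0.0115)^7 − 1) = £62,203.02 × 0.0833311… = £5,183.4459…
Total = £62,203.02 + £6,531.3171 + £5,183.4459… = £73,917.78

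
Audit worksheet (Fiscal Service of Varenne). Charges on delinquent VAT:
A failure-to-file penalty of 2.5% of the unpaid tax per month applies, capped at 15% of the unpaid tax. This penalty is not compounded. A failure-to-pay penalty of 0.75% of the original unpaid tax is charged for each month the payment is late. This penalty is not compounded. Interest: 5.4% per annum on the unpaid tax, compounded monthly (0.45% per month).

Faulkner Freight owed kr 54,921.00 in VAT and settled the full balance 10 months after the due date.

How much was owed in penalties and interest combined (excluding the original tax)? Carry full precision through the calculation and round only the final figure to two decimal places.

Failure-to-file: 10 × 2.5% × kr 54,921.00 = kr 13,730.25, capped at 15% × kr 54,921.00 = kr 8,238.15
Failure-to-pay penalty: 10 × 0.75% × kr 54,921.00 = kr 4,119.08…
Interest: kr 54,921.00 × ((1 + 0.0045)^10 − 1) = kr 54,921.00 × 0.0459223… = kr 2,522.0971…
Penalties + interest = kr 12,357.2250 + kr 2,522.0971… = kr 14,879.32

kr 14,879.32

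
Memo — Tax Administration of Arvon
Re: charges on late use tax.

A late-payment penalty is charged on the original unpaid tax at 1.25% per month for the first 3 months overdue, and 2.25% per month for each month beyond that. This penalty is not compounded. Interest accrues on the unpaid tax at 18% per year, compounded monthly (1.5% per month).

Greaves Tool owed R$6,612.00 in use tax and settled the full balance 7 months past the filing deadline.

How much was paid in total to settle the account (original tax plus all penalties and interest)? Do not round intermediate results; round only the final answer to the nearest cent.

R$8,181.32

Penalty, months 1–3: 3 × 1.25% × R$6,612.00 = R$247.95
Penalty, months 4–7: 4 × 2.25% × R$6,612.00 = R$595.08
Interest: R$6,612.00 × ((1 + 0.015)^7 − 1) = R$6,612.00 × 0.1098449… = R$726.2946…
Total = R$6,612.00 + R$843.0300 + R$726.2946… = R$8,181.32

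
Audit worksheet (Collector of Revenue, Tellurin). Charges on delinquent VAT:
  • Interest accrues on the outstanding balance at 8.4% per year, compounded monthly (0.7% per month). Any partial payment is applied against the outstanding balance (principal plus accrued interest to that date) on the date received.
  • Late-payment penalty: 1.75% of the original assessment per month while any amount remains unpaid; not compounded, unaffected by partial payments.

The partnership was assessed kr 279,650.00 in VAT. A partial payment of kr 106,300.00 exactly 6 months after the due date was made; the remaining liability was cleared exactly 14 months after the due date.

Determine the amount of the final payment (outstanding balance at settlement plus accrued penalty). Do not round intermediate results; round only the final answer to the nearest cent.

kr 264,451.80

Balance at month 6: kr 279,650.0000 × (1 + 0.007)^6 = kr 291,602.7712…
After kr 106,300.00 payment: kr 291,602.7712… − kr 106,300.00 = kr 185,302.7712…
Balance at month 14: kr 185,302.7712… × (1 + 0.007)^8 = kr 195,937.5525…
Penalty: 14 × 1.75% × kr 279,650.00 = kr 68,514.25
Final settlement = outstanding balance + penalty = kr 195,937.5525… + kr 68,514.25 = kr 264,451.80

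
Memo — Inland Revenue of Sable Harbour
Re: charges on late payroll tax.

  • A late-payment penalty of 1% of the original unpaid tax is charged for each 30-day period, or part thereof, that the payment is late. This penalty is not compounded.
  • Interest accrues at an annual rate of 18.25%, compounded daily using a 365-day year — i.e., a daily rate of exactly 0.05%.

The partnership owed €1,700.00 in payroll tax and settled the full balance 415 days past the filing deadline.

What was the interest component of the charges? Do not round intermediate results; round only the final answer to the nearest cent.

€391.91

Interest: €1,700.00 × ((1 + 0.0005)^415 − 1) = €1,700.00 × 0.23053390… = €391.9076…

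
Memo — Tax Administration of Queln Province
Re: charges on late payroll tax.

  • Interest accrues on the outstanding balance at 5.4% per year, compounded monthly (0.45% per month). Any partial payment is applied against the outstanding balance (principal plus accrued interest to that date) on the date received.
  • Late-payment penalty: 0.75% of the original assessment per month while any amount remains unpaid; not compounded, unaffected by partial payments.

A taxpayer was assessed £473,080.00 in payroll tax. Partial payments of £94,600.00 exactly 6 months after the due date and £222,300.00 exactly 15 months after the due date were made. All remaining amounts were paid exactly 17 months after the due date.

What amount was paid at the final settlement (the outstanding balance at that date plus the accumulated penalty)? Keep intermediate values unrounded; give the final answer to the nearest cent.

Balance at month 6: £473,080.0000 × (1 + 0.0045)^6 = £485,997.7232…
After £94,600.00 payment: £485,997.7232… − £94,600.00 = £391,397.7232…
Balance at month 15: £391,397.7232… × (1 + 0.0045)^9 = £407,537.6761…
After £222,300.00 payment: £407,537.6761… − £222,300.00 = £185,237.6761…
Balance at month 17: £185,237.6761… × (1 + 0.0045)^2 = £186,908.5663…
Penalty: 17 × 0.75% × £473,080.00 = £60,317.70
Final settlement = outstanding balance + penalty = £186,908.5663… + £60,317.70 = £247,226.27

£247,226.27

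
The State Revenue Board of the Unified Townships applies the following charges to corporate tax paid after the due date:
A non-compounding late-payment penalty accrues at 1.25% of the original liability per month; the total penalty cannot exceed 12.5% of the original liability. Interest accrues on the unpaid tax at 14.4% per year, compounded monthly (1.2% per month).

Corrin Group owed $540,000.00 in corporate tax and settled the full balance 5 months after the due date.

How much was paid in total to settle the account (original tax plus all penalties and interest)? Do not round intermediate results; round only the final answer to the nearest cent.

$606,936.99

Penalty: 5 × 1.25% × $540,000.00 = $33,750.00 (below the 12.5% cap of $67,500.00)
Interest: $540,000.00 × ((1 + 0.012)^5 − 1) = $540,000.00 × 0.0614574… = $33,186.9873…
Total = $540,000.00 + $33,750.0000 + $33,186.9873… = $606,936.99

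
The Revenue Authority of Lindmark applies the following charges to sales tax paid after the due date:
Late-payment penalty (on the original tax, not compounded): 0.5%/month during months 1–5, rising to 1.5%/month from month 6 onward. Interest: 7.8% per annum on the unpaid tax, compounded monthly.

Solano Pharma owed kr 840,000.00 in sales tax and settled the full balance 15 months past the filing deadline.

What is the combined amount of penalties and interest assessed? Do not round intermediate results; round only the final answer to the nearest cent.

Penalty, months 1–5: 5 × 0.5% × kr 840,000.00 = kr 21,000.00
Penalty, months 6–15: 10 × 1.5% × kr 840,000.00 = kr 126,000.00
Interest (7.8%/yr ÷ 12 = 0.65%/month): kr 840,000.00 × ((1 + 0.0065)^15 − 1) = kr 85,733.4880…
Penalties + interest = kr 147,000.0000 + kr 85,733.4880… = kr 232,733.49

kr 232,733.49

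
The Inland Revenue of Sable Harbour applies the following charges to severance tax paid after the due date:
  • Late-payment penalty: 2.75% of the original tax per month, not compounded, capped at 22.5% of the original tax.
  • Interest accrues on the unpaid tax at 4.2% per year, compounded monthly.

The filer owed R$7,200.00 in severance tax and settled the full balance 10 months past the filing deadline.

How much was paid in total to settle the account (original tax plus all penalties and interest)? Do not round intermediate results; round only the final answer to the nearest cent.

Penalty (uncapped): 10 × 2.75% × R$7,200.00 = R$1,980.00; cap = 22.5% × R$7,200.00 = R$1,620.00 → penalty = R$1,620.00
Interest (4.2%/yr ÷ 12 = 0.35%/month): R$7,200.00 × ((1 + 0.0035)^10 − 1) = R$256.0063…
Total = R$7,200.00 + R$1,620.0000 + R$256.0063… = R$9,076.01

R$9,076.01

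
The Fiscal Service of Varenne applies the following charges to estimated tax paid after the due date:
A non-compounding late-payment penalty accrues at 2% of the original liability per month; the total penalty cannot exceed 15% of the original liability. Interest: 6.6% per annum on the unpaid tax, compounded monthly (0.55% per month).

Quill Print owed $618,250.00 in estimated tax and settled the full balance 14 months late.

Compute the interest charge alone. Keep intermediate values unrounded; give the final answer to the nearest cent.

Interest: $618,250.00 × ((1 + 0.0055)^14 − 1) = $618,250.00 × 0.0798142… = $49,345.1518…

$49,345.15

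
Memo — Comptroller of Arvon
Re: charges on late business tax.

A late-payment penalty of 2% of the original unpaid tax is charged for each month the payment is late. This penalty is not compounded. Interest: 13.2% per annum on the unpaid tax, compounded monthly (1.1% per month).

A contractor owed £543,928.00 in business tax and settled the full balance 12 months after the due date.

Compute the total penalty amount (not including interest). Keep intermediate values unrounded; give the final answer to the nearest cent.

£130,542.72

Late-payment penalty: 12 × 2% × £543,928.00 = £130,542.72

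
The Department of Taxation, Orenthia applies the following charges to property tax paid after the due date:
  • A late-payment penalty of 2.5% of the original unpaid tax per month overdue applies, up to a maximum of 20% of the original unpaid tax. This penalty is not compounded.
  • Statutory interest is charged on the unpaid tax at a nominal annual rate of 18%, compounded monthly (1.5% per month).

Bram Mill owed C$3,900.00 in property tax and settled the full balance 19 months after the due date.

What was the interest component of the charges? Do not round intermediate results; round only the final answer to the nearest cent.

C$1,275.11

Interest: C$3,900.00 × ((1 + 0.015)^19 − 1) = C$3,900.00 × 0.3269507… = C$1,275.1079…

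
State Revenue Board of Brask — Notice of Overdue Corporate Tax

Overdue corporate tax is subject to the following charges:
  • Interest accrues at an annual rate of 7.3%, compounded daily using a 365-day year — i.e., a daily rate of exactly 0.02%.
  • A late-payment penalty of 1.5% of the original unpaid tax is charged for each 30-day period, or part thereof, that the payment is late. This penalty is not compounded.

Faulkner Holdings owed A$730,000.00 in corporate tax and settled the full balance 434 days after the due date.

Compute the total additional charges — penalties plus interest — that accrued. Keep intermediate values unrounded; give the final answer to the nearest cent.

Penalty periods: ⌈434/30⌉ = 15; penalty = 15 × 1.5% × A$730,000.00 = A$164,250.00
Interest: A$730,000.00 × ((1 + 0.0002)^434 − 1) = A$730,000.00 × 0.09066906… = A$66,188.4112…
Penalties + interest = A$164,250.0000 + A$66,188.4112… = A$230,438.41

A$230,438.41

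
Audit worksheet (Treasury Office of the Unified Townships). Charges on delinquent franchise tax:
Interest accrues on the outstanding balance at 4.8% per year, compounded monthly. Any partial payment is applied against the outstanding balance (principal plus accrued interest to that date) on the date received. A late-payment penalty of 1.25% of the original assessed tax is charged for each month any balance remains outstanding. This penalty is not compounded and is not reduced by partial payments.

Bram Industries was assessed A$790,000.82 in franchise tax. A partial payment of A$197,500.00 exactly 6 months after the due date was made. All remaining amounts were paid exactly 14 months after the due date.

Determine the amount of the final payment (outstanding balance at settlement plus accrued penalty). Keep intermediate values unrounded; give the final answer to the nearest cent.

A$769,750.67

Monthly rate = 4.8% ÷ 12 = 0.4%
Balance at month 6: A$790,000.8200 × (1 + 0.004)^6 = A$809,151.4541…
After A$197,500.00 payment: A$809,151.4541… − A$197,500.00 = A$611,651.4541…
Balance at month 14: A$611,651.4541… × (1 + 0.004)^8 = A$631,500.5237…
Penalty: 14 × 1.25% × A$790,000.82 = A$138,250.14…
Final settlement = outstanding balance + penalty = A$631,500.5237… + A$138,250.14… = A$769,750.67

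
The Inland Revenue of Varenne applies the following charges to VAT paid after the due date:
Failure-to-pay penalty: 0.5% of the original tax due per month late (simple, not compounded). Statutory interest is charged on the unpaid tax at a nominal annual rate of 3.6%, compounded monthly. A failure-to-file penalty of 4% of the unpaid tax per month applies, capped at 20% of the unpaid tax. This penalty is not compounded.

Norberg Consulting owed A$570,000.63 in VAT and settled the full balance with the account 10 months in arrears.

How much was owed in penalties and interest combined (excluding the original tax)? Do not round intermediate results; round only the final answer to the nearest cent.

Failure-to-file: 10 × 4% × A$570,000.63 = A$228,000.25…, capped at 20% × A$570,000.63 = A$114,000.13…
Failure-to-pay penalty: 10 × 0.5% × A$570,000.63 = A$28,500.03…
Interest (3.6%/yr ÷ 12 = 0.3%/month): A$570,000.63 × ((1 + 0.003)^10 − 1) = A$17,332.7257…
Penalties + interest = A$142,500.1575 + A$17,332.7257… = A$159,832.88

A$159,832.88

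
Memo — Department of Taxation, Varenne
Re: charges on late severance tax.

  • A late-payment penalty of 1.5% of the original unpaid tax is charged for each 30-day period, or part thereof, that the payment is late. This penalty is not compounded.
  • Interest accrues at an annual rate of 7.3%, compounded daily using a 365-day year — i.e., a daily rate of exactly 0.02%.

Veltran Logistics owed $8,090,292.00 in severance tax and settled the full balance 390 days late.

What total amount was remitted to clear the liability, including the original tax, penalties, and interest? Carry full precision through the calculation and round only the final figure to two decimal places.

$10,324,136.72

Penalty periods: ⌈390/30⌉ = 13; penalty = 13 × 1.5% × $8,090,292.00 = $1,577,606.94
Interest: $8,090,292.00 × ((1 + 0.0002)^390 − 1) = $8,090,292.00 × 0.08111423… = $656,237.7824…
Total = $8,090,292.00 + $1,577,606.9400 + $656,237.7824… = $10,324,136.72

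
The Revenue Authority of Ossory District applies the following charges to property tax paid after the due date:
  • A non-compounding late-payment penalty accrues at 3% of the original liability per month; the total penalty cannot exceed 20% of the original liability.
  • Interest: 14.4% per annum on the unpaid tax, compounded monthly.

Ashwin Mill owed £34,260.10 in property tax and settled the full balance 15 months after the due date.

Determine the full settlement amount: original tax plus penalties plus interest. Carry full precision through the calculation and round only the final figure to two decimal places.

Penalty (uncapped): 15 × 3% × £34,260.10 = £15,417.05…; cap = 20% × £34,260.10 = £6,852.02 → penalty = £6,852.02
Interest (14.4%/yr ÷ 12 = 1.2%/month): £34,260.10 × ((1 + 0.012)^15 − 1) = £6,712.7632…
Total = £34,260.10 + £6,852.0200 + £6,712.7632… = £47,824.88

£47,824.88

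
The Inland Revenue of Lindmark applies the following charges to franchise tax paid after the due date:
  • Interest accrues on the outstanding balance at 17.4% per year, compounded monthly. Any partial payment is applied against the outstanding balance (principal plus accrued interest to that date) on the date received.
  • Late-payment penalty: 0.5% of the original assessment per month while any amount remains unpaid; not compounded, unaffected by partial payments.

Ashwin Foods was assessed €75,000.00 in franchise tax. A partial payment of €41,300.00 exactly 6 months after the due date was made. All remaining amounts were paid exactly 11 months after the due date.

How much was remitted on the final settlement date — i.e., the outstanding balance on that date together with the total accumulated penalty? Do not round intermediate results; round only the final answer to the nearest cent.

Monthly rate = 17.4% ÷ 12 = 1.45%
Balance at month 6: €75,000.0000 × (1 + 0.0145)^6 = €81,766.1542…
After €41,300.00 payment: €81,766.1542… − €41,300.00 = €40,466.1542…
Balance at month 11: €40,466.1542… × (1 + 0.0145)^5 = €43,486.2731…
Penalty: 11 × 0.5% × €75,000.00 = €4,125.00
Final settlement = outstanding balance + penalty = €43,486.2731… + €4,125.00 = €47,611.27

€47,611.27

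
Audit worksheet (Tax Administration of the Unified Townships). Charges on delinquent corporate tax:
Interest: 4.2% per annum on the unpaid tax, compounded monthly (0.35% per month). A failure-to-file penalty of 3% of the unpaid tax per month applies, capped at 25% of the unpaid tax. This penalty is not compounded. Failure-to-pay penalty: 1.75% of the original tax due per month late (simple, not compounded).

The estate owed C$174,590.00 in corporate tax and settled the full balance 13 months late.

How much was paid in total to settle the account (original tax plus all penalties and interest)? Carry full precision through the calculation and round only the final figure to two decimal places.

Failure-to-file: 13 × 3% × C$174,590.00 = C$68,090.10, capped at 25% × C$174,590.00 = C$43,647.50
Failure-to-pay penalty = 1.75% × C$174,590.00 × 13 mo = C$39,719.23…
Interest: C$174,590.00 × ((1 + 0.0035)^13 − 1) = C$174,590.00 × 0.0464679… = C$8,112.8255…
Total = C$174,590.00 + C$83,366.7250 + C$8,112.8255… = C$266,069.55

C$266,069.55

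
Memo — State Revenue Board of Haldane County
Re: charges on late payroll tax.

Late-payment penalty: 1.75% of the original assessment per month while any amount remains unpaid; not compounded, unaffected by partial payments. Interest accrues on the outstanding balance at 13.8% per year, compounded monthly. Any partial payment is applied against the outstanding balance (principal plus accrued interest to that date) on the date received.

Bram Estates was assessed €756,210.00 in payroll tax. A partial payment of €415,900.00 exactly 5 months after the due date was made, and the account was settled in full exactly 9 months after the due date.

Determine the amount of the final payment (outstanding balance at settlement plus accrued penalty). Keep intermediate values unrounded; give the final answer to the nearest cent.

€521,915.47

Monthly rate = 13.8% ÷ 12 = 1.15%
Balance at month 5: €756,210.0000 × (1 + 0.0115)^5 = €800,703.7300…
After €415,900.00 payment: €800,703.7300… − €415,900.00 = €384,803.7300…
Balance at month 9: €384,803.7300… × (1 + 0.0115)^4 = €402,812.3910…
Penalty: 9 × 1.75% × €756,210.00 = €119,103.08…
Final settlement = outstanding balance + penalty = €402,812.3910… + €119,103.08… = €521,915.47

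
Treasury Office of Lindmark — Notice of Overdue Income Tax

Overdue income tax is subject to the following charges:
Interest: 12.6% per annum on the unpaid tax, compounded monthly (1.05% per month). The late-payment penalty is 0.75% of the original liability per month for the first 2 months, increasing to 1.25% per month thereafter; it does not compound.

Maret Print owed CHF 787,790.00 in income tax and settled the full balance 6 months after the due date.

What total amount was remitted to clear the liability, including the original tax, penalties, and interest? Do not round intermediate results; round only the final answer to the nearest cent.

Penalty, months 1–2: 2 × 0.75% × CHF 787,790.00 = CHF 11,816.85
Penalty, months 3–6: 4 × 1.25% × CHF 787,790.00 = CHF 39,389.50
Interest: CHF 787,790.00 × ((1 + 0.0105)^6 − 1) = CHF 787,790.00 × 0.0646771… = CHF 50,951.9613…
Total = CHF 787,790.00 + CHF 51,206.3500 + CHF 50,951.9613… = CHF 889,948.31

CHF 889,948.31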